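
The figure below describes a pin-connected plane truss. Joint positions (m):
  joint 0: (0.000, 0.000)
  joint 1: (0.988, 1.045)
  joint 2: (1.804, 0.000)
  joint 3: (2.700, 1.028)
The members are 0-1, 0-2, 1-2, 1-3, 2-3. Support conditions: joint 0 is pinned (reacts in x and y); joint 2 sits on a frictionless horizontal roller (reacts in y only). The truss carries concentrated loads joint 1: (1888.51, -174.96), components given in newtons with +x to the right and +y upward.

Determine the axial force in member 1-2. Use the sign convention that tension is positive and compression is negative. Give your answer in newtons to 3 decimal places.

-1509.535

N=4 nodes, M=5 members, R=3 reactions → 2N=8, M+R=8
member 0 (0-1): L=1.4381, (cx,cy)=(0.6870,0.7266)
member 1 (0-2): L=1.8040, (cx,cy)=(1.0000,0.0000)
member 2 (1-2): L=1.3259, (cx,cy)=(0.6155,-0.7882)
member 3 (1-3): L=1.7121, (cx,cy)=(1.0000,-0.0099)
member 4 (2-3): L=1.3637, (cx,cy)=(0.6570,0.7538)
solve A·x = −loads:
  F[0-1] = +1396.5724 N (tension)
  F[0-2] = +929.0489 N (tension)
  F[1-2] = -1509.5349 N (compression)
  F[1-3] = +0.0000 N (tension)
  F[2-3] = -0.0000 N (compression)
  Rx@0 = -1888.5100 N
  Ry@0 = -1014.8146 N
  Ry@2 = +1189.7746 N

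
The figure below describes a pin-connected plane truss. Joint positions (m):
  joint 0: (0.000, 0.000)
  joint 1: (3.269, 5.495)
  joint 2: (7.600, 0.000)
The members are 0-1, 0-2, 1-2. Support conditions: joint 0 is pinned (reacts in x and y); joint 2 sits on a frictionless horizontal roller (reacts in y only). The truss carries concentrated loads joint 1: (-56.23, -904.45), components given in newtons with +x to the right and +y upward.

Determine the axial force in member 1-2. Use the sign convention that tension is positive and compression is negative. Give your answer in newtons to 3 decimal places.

N=3 nodes, M=3 members, R=3 reactions → 2N=6, M+R=6
member 0 (0-1): L=6.3939, (cx,cy)=(0.5113,0.8594)
member 1 (0-2): L=7.6000, (cx,cy)=(1.0000,0.0000)
member 2 (1-2): L=6.9966, (cx,cy)=(0.6190,-0.7854)
solve A·x = −loads:
  F[0-1] = -647.0340 N (compression)
  F[0-2] = +274.5805 N (tension)
  F[1-2] = -443.5773 N (compression)
  Rx@0 = +56.2300 N
  Ry@0 = +556.0733 N
  Ry@2 = +348.3767 N

-443.577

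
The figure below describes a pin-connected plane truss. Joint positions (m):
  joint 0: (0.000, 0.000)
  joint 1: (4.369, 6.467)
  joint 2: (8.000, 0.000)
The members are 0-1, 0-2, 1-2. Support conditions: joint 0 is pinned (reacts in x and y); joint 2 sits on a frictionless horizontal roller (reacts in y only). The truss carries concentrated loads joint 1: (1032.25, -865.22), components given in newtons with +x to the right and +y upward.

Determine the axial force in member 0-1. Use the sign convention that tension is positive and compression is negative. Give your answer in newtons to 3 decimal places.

533.105

N=3 nodes, M=3 members, R=3 reactions → 2N=6, M+R=6
member 0 (0-1): L=7.8045, (cx,cy)=(0.5598,0.8286)
member 1 (0-2): L=8.0000, (cx,cy)=(1.0000,0.0000)
member 2 (1-2): L=7.4166, (cx,cy)=(0.4896,-0.8720)
solve A·x = −loads:
  F[0-1] = +533.1045 N (tension)
  F[0-2] = +733.8154 N (tension)
  F[1-2] = -1498.8790 N (compression)
  Rx@0 = -1032.2500 N
  Ry@0 = -441.7434 N
  Ry@2 = +1306.9634 N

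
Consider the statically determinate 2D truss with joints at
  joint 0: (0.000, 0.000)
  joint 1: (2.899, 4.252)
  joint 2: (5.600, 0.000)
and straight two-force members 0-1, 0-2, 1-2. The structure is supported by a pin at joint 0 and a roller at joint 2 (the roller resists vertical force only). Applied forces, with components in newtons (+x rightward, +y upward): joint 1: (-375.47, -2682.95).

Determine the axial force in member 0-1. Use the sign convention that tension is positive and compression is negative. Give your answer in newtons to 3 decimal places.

N=3 nodes, M=3 members, R=3 reactions → 2N=6, M+R=6
member 0 (0-1): L=5.1462, (cx,cy)=(0.5633,0.8262)
member 1 (0-2): L=5.6000, (cx,cy)=(1.0000,0.0000)
member 2 (1-2): L=5.0374, (cx,cy)=(0.5362,-0.8441)
solve A·x = −loads:
  F[0-1] = -1911.2386 N (compression)
  F[0-2] = +701.1780 N (tension)
  F[1-2] = -1307.6934 N (compression)
  Rx@0 = +375.4700 N
  Ry@0 = +1579.1333 N
  Ry@2 = +1103.8167 N

-1911.239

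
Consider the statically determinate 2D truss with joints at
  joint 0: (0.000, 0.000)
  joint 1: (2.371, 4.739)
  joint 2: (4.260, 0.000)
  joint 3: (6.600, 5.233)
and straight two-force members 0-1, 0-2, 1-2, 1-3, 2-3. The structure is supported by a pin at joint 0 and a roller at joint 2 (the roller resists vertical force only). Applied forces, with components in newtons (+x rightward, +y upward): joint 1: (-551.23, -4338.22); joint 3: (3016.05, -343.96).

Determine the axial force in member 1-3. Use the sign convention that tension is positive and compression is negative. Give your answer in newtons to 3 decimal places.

N=4 nodes, M=5 members, R=3 reactions → 2N=8, M+R=8
member 0 (0-1): L=5.2990, (cx,cy)=(0.4474,0.8943)
member 1 (0-2): L=4.2600, (cx,cy)=(1.0000,0.0000)
member 2 (1-2): L=5.1016, (cx,cy)=(0.3703,-0.9289)
member 3 (1-3): L=4.2578, (cx,cy)=(0.9932,0.1160)
member 4 (2-3): L=5.7324, (cx,cy)=(0.4082,0.9129)
solve A·x = −loads:
  F[0-1] = +1517.3274 N (tension)
  F[0-2] = +1785.9070 N (tension)
  F[1-2] = -5710.3830 N (compression)
  F[1-3] = +3367.2971 N (tension)
  F[2-3] = -804.7488 N (compression)
  Rx@0 = -2464.8200 N
  Ry@0 = -1356.9670 N
  Ry@2 = +6039.1470 N

3367.297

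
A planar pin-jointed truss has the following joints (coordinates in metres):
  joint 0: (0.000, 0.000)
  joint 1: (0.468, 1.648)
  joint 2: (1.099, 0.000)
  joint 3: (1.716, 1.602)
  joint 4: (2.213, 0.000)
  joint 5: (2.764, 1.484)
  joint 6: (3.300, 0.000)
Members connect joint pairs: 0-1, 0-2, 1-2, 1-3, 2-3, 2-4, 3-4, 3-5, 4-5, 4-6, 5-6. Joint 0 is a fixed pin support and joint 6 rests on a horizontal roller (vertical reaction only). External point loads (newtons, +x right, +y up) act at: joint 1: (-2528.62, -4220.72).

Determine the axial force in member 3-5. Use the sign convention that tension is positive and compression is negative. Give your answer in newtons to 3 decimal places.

N=7 nodes, M=11 members, R=3 reactions → 2N=14, M+R=14
member 0 (0-1): L=1.7132, (cx,cy)=(0.2732,0.9620)
member 1 (0-2): L=1.0990, (cx,cy)=(1.0000,0.0000)
member 2 (1-2): L=1.7647, (cx,cy)=(0.3576,-0.9339)
member 3 (1-3): L=1.2488, (cx,cy)=(0.9993,-0.0368)
member 4 (2-3): L=1.7167, (cx,cy)=(0.3594,0.9332)
member 5 (2-4): L=1.1140, (cx,cy)=(1.0000,0.0000)
member 6 (3-4): L=1.6773, (cx,cy)=(0.2963,-0.9551)
member 7 (3-5): L=1.0546, (cx,cy)=(0.9937,-0.1119)
member 8 (4-5): L=1.5830, (cx,cy)=(0.3481,0.9375)
member 9 (4-6): L=1.0870, (cx,cy)=(1.0000,0.0000)
member 10 (5-6): L=1.5778, (cx,cy)=(0.3397,-0.9405)
solve A·x = −loads:
  F[0-1] = -5078.0762 N (compression)
  F[0-2] = -1141.3968 N (compression)
  F[1-2] = +675.7125 N (tension)
  F[1-3] = +900.3908 N (tension)
  F[2-3] = -676.2227 N (compression)
  F[2-4] = -656.7397 N (compression)
  F[3-4] = +640.3789 N (tension)
  F[3-5] = +469.9428 N (tension)
  F[4-5] = -652.4196 N (compression)
  F[4-6] = -239.9007 N (compression)
  F[5-6] = +706.1994 N (tension)
  Rx@0 = +2528.6200 N
  Ry@0 = +4884.9227 N
  Ry@6 = -664.2027 N

469.943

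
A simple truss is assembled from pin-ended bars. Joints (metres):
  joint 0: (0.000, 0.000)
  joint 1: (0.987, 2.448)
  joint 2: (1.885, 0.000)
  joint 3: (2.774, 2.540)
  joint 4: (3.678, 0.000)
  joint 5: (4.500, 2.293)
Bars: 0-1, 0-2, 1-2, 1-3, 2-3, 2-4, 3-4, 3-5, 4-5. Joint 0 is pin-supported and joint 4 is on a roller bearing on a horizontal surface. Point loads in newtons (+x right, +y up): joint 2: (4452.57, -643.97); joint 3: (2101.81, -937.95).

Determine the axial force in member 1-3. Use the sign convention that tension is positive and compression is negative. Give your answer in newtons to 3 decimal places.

N=6 nodes, M=9 members, R=3 reactions → 2N=12, M+R=12
member 0 (0-1): L=2.6395, (cx,cy)=(0.3739,0.9275)
member 1 (0-2): L=1.8850, (cx,cy)=(1.0000,0.0000)
member 2 (1-2): L=2.6075, (cx,cy)=(0.3444,-0.9388)
member 3 (1-3): L=1.7894, (cx,cy)=(0.9987,0.0514)
member 4 (2-3): L=2.6911, (cx,cy)=(0.3304,0.9439)
member 5 (2-4): L=1.7930, (cx,cy)=(1.0000,0.0000)
member 6 (3-4): L=2.6961, (cx,cy)=(0.3353,-0.9421)
member 7 (3-5): L=1.7436, (cx,cy)=(0.9899,-0.1417)
member 8 (4-5): L=2.4359, (cx,cy)=(0.3375,0.9413)
solve A·x = −loads:
  F[0-1] = +977.9771 N (tension)
  F[0-2] = +6188.6784 N (tension)
  F[1-2] = -928.5402 N (compression)
  F[1-3] = +686.3893 N (tension)
  F[2-3] = +1605.8642 N (tension)
  F[2-4] = +885.8306 N (tension)
  F[3-4] = -2641.8862 N (compression)
  F[3-5] = -0.0000 N (compression)
  F[4-5] = +0.0000 N (tension)
  Rx@0 = -6554.3800 N
  Ry@0 = -907.0289 N
  Ry@4 = +2488.9489 N

686.389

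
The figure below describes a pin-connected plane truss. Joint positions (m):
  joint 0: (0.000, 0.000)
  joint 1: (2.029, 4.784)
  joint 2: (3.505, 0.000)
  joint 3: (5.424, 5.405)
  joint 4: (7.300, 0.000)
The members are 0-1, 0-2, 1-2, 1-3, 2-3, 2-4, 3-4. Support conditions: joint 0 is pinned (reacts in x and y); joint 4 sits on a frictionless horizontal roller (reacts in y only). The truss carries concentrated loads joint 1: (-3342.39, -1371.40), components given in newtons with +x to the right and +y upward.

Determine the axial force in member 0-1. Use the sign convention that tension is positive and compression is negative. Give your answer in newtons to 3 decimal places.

-3454.879

N=5 nodes, M=7 members, R=3 reactions → 2N=10, M+R=10
member 0 (0-1): L=5.1965, (cx,cy)=(0.3905,0.9206)
member 1 (0-2): L=3.5050, (cx,cy)=(1.0000,0.0000)
member 2 (1-2): L=5.0065, (cx,cy)=(0.2948,-0.9556)
member 3 (1-3): L=3.4513, (cx,cy)=(0.9837,0.1799)
member 4 (2-3): L=5.7356, (cx,cy)=(0.3346,0.9424)
member 5 (2-4): L=3.7950, (cx,cy)=(1.0000,0.0000)
member 6 (3-4): L=5.7213, (cx,cy)=(0.3279,-0.9447)
solve A·x = −loads:
  F[0-1] = -3454.8788 N (compression)
  F[0-2] = -1993.4120 N (compression)
  F[1-2] = +2153.4470 N (tension)
  F[1-3] = +1381.0825 N (tension)
  F[2-3] = -2183.5805 N (compression)
  F[2-4] = -627.9606 N (compression)
  F[3-4] = +1915.1161 N (tension)
  Rx@0 = +3342.3900 N
  Ry@0 = +3180.6360 N
  Ry@4 = -1809.2360 N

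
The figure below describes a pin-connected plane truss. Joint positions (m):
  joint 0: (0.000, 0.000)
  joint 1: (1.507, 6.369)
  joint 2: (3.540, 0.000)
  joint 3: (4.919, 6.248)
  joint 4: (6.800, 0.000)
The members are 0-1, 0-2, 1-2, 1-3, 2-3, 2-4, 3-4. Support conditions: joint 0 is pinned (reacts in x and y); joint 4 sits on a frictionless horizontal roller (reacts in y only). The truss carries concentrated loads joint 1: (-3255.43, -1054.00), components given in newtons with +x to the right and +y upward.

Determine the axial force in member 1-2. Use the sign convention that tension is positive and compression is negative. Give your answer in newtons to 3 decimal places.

2901.204

N=5 nodes, M=7 members, R=3 reactions → 2N=10, M+R=10
member 0 (0-1): L=6.5449, (cx,cy)=(0.2303,0.9731)
member 1 (0-2): L=3.5400, (cx,cy)=(1.0000,0.0000)
member 2 (1-2): L=6.6856, (cx,cy)=(0.3041,-0.9526)
member 3 (1-3): L=3.4141, (cx,cy)=(0.9994,-0.0354)
member 4 (2-3): L=6.3984, (cx,cy)=(0.2155,0.9765)
member 5 (2-4): L=3.2600, (cx,cy)=(1.0000,0.0000)
member 6 (3-4): L=6.5250, (cx,cy)=(0.2883,-0.9575)
solve A·x = −loads:
  F[0-1] = -3976.3534 N (compression)
  F[0-2] = -2339.8469 N (compression)
  F[1-2] = +2901.2042 N (tension)
  F[1-3] = +1458.5465 N (tension)
  F[2-3] = -2830.3329 N (compression)
  F[2-4] = -847.6266 N (compression)
  F[3-4] = +2940.3328 N (tension)
  Rx@0 = +3255.4300 N
  Ry@0 = +3869.5082 N
  Ry@4 = -2815.5082 N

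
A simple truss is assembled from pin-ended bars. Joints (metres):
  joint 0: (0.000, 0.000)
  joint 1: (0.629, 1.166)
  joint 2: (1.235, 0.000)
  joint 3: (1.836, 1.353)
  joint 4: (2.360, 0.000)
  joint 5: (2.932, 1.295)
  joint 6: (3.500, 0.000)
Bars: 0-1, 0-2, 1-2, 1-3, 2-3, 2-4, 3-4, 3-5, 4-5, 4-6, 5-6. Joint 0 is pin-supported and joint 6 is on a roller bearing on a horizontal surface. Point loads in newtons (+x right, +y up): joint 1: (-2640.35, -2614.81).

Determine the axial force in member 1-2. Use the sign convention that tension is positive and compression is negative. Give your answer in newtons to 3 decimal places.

590.327

N=7 nodes, M=11 members, R=3 reactions → 2N=14, M+R=14
member 0 (0-1): L=1.3248, (cx,cy)=(0.4748,0.8801)
member 1 (0-2): L=1.2350, (cx,cy)=(1.0000,0.0000)
member 2 (1-2): L=1.3141, (cx,cy)=(0.4612,-0.8873)
member 3 (1-3): L=1.2214, (cx,cy)=(0.9882,0.1531)
member 4 (2-3): L=1.4805, (cx,cy)=(0.4060,0.9139)
member 5 (2-4): L=1.1250, (cx,cy)=(1.0000,0.0000)
member 6 (3-4): L=1.4509, (cx,cy)=(0.3611,-0.9325)
member 7 (3-5): L=1.0975, (cx,cy)=(0.9986,-0.0528)
member 8 (4-5): L=1.4157, (cx,cy)=(0.4040,0.9147)
member 9 (4-6): L=1.1400, (cx,cy)=(1.0000,0.0000)
member 10 (5-6): L=1.4141, (cx,cy)=(0.4017,-0.9158)
solve A·x = −loads:
  F[0-1] = -3436.5186 N (compression)
  F[0-2] = -1008.7774 N (compression)
  F[1-2] = +590.3273 N (tension)
  F[1-3] = +745.3287 N (tension)
  F[2-3] = -573.1589 N (compression)
  F[2-4] = -503.8674 N (compression)
  F[3-4] = +419.3476 N (tension)
  F[3-5] = +352.9136 N (tension)
  F[4-5] = -427.4925 N (compression)
  F[4-6] = -179.6964 N (compression)
  F[5-6] = +447.3710 N (tension)
  Rx@0 = +2640.3500 N
  Ry@0 = +3024.5050 N
  Ry@6 = -409.6950 N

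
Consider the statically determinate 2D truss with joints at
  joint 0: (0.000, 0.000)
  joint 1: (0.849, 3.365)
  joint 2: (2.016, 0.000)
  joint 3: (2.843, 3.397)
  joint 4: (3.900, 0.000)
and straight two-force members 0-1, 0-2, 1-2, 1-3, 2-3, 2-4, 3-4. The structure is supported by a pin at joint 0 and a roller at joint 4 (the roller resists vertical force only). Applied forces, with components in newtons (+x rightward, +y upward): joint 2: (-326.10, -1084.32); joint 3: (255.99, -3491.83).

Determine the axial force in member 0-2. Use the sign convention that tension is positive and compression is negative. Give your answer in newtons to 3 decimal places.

244.565

N=5 nodes, M=7 members, R=3 reactions → 2N=10, M+R=10
member 0 (0-1): L=3.4705, (cx,cy)=(0.2446,0.9696)
member 1 (0-2): L=2.0160, (cx,cy)=(1.0000,0.0000)
member 2 (1-2): L=3.5616, (cx,cy)=(0.3277,-0.9448)
member 3 (1-3): L=1.9943, (cx,cy)=(0.9999,0.0160)
member 4 (2-3): L=3.4962, (cx,cy)=(0.2365,0.9716)
member 5 (2-4): L=1.8840, (cx,cy)=(1.0000,0.0000)
member 6 (3-4): L=3.5576, (cx,cy)=(0.2971,-0.9548)
solve A·x = −loads:
  F[0-1] = -1286.2960 N (compression)
  F[0-2] = +244.5654 N (tension)
  F[1-2] = +1307.4643 N (tension)
  F[1-3] = -743.1750 N (compression)
  F[2-3] = -155.3759 N (compression)
  F[2-4] = +1035.8222 N (tension)
  F[3-4] = -3486.3675 N (compression)
  Rx@0 = +70.1100 N
  Ry@0 = +1247.2116 N
  Ry@4 = +3328.9384 N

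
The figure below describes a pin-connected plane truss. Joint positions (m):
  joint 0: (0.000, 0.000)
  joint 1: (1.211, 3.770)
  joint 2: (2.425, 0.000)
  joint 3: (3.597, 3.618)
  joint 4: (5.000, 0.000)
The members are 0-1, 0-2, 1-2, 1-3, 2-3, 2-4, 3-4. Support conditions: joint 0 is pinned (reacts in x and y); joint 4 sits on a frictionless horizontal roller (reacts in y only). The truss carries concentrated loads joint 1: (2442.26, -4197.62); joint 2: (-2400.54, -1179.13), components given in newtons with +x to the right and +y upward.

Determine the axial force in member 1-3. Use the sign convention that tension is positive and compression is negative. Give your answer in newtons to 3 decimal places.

-2396.691

N=5 nodes, M=7 members, R=3 reactions → 2N=10, M+R=10
member 0 (0-1): L=3.9597, (cx,cy)=(0.3058,0.9521)
member 1 (0-2): L=2.4250, (cx,cy)=(1.0000,0.0000)
member 2 (1-2): L=3.9606, (cx,cy)=(0.3065,-0.9519)
member 3 (1-3): L=2.3908, (cx,cy)=(0.9980,-0.0636)
member 4 (2-3): L=3.8031, (cx,cy)=(0.3082,0.9513)
member 5 (2-4): L=2.5750, (cx,cy)=(1.0000,0.0000)
member 6 (3-4): L=3.8805, (cx,cy)=(0.3616,-0.9324)
solve A·x = −loads:
  F[0-1] = -2044.7141 N (compression)
  F[0-2] = +667.0535 N (tension)
  F[1-2] = -2204.6217 N (compression)
  F[1-3] = -2396.6905 N (compression)
  F[2-3] = +3445.3127 N (tension)
  F[2-4] = +1330.0989 N (tension)
  F[3-4] = -3678.8724 N (compression)
  Rx@0 = -41.7200 N
  Ry@0 = +1946.7443 N
  Ry@4 = +3430.0057 N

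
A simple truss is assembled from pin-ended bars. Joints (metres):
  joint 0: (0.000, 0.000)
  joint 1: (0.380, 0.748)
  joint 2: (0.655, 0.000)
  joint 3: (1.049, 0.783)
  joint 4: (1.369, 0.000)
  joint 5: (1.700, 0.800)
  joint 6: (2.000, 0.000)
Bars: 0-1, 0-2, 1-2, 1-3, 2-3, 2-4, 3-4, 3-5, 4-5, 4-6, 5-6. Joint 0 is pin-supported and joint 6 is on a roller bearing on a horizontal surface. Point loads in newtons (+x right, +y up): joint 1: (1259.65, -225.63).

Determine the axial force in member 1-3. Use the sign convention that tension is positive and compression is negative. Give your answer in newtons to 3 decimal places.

-907.999

N=7 nodes, M=11 members, R=3 reactions → 2N=14, M+R=14
member 0 (0-1): L=0.8390, (cx,cy)=(0.4529,0.8915)
member 1 (0-2): L=0.6550, (cx,cy)=(1.0000,0.0000)
member 2 (1-2): L=0.7969, (cx,cy)=(0.3451,-0.9386)
member 3 (1-3): L=0.6699, (cx,cy)=(0.9986,0.0522)
member 4 (2-3): L=0.8765, (cx,cy)=(0.4495,0.8933)
member 5 (2-4): L=0.7140, (cx,cy)=(1.0000,0.0000)
member 6 (3-4): L=0.8459, (cx,cy)=(0.3783,-0.9257)
member 7 (3-5): L=0.6512, (cx,cy)=(0.9997,0.0261)
member 8 (4-5): L=0.8658, (cx,cy)=(0.3823,0.9240)
member 9 (4-6): L=0.6310, (cx,cy)=(1.0000,0.0000)
member 10 (5-6): L=0.8544, (cx,cy)=(0.3511,-0.9363)
solve A·x = −loads:
  F[0-1] = +323.4248 N (tension)
  F[0-2] = +1113.1626 N (tension)
  F[1-2] = -598.1573 N (compression)
  F[1-3] = -907.9992 N (compression)
  F[2-3] = +628.4877 N (tension)
  F[2-4] = +624.2578 N (tension)
  F[3-4] = -566.8067 N (compression)
  F[3-5] = -409.9685 N (compression)
  F[4-5] = +567.8175 N (tension)
  F[4-6] = +192.7421 N (tension)
  F[5-6] = -548.9296 N (compression)
  Rx@0 = -1259.6500 N
  Ry@0 = -288.3488 N
  Ry@6 = +513.9788 N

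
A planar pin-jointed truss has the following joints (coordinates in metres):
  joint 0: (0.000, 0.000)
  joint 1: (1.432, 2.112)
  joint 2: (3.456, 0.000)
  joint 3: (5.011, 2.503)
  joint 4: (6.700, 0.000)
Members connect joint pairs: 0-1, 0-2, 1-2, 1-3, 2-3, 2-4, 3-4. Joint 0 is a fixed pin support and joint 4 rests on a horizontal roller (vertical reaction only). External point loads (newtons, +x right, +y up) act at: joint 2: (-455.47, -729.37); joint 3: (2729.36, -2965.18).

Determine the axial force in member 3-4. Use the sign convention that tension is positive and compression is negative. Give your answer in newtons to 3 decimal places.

N=5 nodes, M=7 members, R=3 reactions → 2N=10, M+R=10
member 0 (0-1): L=2.5517, (cx,cy)=(0.5612,0.8277)
member 1 (0-2): L=3.4560, (cx,cy)=(1.0000,0.0000)
member 2 (1-2): L=2.9253, (cx,cy)=(0.6919,-0.7220)
member 3 (1-3): L=3.6003, (cx,cy)=(0.9941,0.1086)
member 4 (2-3): L=2.9467, (cx,cy)=(0.5277,0.8494)
member 5 (2-4): L=3.2440, (cx,cy)=(1.0000,0.0000)
member 6 (3-4): L=3.0196, (cx,cy)=(0.5594,-0.8289)
solve A·x = −loads:
  F[0-1] = -97.8593 N (compression)
  F[0-2] = +2328.8081 N (tension)
  F[1-2] = +94.0308 N (tension)
  F[1-3] = -120.6924 N (compression)
  F[2-3] = +778.7395 N (tension)
  F[2-4] = +2438.3906 N (tension)
  F[3-4] = -4359.3023 N (compression)
  Rx@0 = -2273.8900 N
  Ry@0 = +80.9966 N
  Ry@4 = +3613.5534 N

-4359.302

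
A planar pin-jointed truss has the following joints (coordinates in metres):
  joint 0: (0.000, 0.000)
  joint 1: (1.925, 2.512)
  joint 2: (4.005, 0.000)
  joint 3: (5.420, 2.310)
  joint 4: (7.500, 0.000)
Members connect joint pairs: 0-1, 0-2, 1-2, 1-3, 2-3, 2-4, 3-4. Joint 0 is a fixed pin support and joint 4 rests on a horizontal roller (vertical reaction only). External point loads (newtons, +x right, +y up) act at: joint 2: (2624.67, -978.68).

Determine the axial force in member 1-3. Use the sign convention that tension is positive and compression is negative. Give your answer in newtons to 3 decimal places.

-764.947

N=5 nodes, M=7 members, R=3 reactions → 2N=10, M+R=10
member 0 (0-1): L=3.1648, (cx,cy)=(0.6083,0.7937)
member 1 (0-2): L=4.0050, (cx,cy)=(1.0000,0.0000)
member 2 (1-2): L=3.2614, (cx,cy)=(0.6378,-0.7702)
member 3 (1-3): L=3.5008, (cx,cy)=(0.9983,-0.0577)
member 4 (2-3): L=2.7089, (cx,cy)=(0.5223,0.8527)
member 5 (2-4): L=3.4950, (cx,cy)=(1.0000,0.0000)
member 6 (3-4): L=3.1085, (cx,cy)=(0.6691,-0.7431)
solve A·x = −loads:
  F[0-1] = -574.5782 N (compression)
  F[0-2] = +2974.1624 N (tension)
  F[1-2] = +649.4216 N (tension)
  F[1-3] = -764.9475 N (compression)
  F[2-3] = +561.1097 N (tension)
  F[2-4] = +470.5798 N (tension)
  F[3-4] = -703.2581 N (compression)
  Rx@0 = -2624.6700 N
  Ry@0 = +456.0649 N
  Ry@4 = +522.6151 N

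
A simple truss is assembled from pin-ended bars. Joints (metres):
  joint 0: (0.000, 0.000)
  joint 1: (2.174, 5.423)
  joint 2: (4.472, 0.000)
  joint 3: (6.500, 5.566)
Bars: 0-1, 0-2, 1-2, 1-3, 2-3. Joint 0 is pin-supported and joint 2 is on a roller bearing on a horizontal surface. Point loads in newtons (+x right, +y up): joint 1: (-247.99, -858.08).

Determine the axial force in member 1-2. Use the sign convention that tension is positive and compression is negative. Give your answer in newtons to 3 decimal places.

-126.438

N=4 nodes, M=5 members, R=3 reactions → 2N=8, M+R=8
member 0 (0-1): L=5.8425, (cx,cy)=(0.3721,0.9282)
member 1 (0-2): L=4.4720, (cx,cy)=(1.0000,0.0000)
member 2 (1-2): L=5.8898, (cx,cy)=(0.3902,-0.9207)
member 3 (1-3): L=4.3284, (cx,cy)=(0.9995,0.0330)
member 4 (2-3): L=5.9239, (cx,cy)=(0.3423,0.9396)
solve A·x = −loads:
  F[0-1] = -799.0397 N (compression)
  F[0-2] = +49.3317 N (tension)
  F[1-2] = -126.4377 N (compression)
  F[1-3] = +0.0000 N (tension)
  F[2-3] = -0.0000 N (compression)
  Rx@0 = +247.9900 N
  Ry@0 = +741.6632 N
  Ry@2 = +116.4168 N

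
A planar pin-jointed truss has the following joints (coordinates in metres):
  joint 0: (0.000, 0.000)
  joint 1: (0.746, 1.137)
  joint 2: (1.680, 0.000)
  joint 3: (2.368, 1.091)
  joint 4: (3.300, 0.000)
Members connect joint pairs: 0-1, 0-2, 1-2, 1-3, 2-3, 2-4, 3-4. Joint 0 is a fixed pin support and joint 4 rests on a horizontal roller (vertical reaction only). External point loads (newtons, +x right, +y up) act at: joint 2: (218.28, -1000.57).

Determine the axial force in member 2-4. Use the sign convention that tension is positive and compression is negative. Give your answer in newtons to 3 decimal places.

N=5 nodes, M=7 members, R=3 reactions → 2N=10, M+R=10
member 0 (0-1): L=1.3599, (cx,cy)=(0.5486,0.8361)
member 1 (0-2): L=1.6800, (cx,cy)=(1.0000,0.0000)
member 2 (1-2): L=1.4714, (cx,cy)=(0.6348,-0.7727)
member 3 (1-3): L=1.6227, (cx,cy)=(0.9996,-0.0283)
member 4 (2-3): L=1.2898, (cx,cy)=(0.5334,0.8459)
member 5 (2-4): L=1.6200, (cx,cy)=(1.0000,0.0000)
member 6 (3-4): L=1.4349, (cx,cy)=(0.6495,-0.7603)
solve A·x = −loads:
  F[0-1] = -587.4758 N (compression)
  F[0-2] = +540.5552 N (tension)
  F[1-2] = +662.9392 N (tension)
  F[1-3] = -743.3773 N (compression)
  F[2-3] = +577.2929 N (tension)
  F[2-4] = +435.1450 N (tension)
  F[3-4] = -669.9405 N (compression)
  Rx@0 = -218.2800 N
  Ry@0 = +491.1889 N
  Ry@4 = +509.3811 N

435.145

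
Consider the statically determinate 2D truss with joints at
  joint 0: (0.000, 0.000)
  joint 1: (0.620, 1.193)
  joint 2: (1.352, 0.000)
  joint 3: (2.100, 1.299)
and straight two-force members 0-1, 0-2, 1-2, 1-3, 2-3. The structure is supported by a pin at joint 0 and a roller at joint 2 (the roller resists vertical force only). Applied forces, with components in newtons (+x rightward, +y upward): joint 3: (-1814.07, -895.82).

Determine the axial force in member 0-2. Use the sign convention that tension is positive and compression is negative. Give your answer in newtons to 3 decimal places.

-1165.830

N=4 nodes, M=5 members, R=3 reactions → 2N=8, M+R=8
member 0 (0-1): L=1.3445, (cx,cy)=(0.4611,0.8873)
member 1 (0-2): L=1.3520, (cx,cy)=(1.0000,0.0000)
member 2 (1-2): L=1.3997, (cx,cy)=(0.5230,-0.8523)
member 3 (1-3): L=1.4838, (cx,cy)=(0.9974,0.0714)
member 4 (2-3): L=1.4990, (cx,cy)=(0.4990,0.8666)
solve A·x = −loads:
  F[0-1] = -1405.7284 N (compression)
  F[0-2] = -1165.8296 N (compression)
  F[1-2] = +1349.6407 N (tension)
  F[1-3] = -1357.5451 N (compression)
  F[2-3] = -921.8120 N (compression)
  Rx@0 = +1814.0700 N
  Ry@0 = +1247.3399 N
  Ry@2 = -351.5199 N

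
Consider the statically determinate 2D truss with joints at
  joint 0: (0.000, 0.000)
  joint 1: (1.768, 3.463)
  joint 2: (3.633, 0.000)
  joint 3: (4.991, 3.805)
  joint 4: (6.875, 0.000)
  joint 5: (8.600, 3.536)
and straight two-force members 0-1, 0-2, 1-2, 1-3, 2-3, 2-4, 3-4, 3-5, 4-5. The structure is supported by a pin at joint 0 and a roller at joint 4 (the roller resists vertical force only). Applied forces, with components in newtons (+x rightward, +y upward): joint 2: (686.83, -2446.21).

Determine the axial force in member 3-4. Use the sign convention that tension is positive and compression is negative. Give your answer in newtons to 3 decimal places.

N=6 nodes, M=9 members, R=3 reactions → 2N=12, M+R=12
member 0 (0-1): L=3.8882, (cx,cy)=(0.4547,0.8906)
member 1 (0-2): L=3.6330, (cx,cy)=(1.0000,0.0000)
member 2 (1-2): L=3.9333, (cx,cy)=(0.4742,-0.8804)
member 3 (1-3): L=3.2411, (cx,cy)=(0.9944,0.1055)
member 4 (2-3): L=4.0401, (cx,cy)=(0.3361,0.9418)
member 5 (2-4): L=3.2420, (cx,cy)=(1.0000,0.0000)
member 6 (3-4): L=4.2459, (cx,cy)=(0.4437,-0.8962)
member 7 (3-5): L=3.6190, (cx,cy)=(0.9972,-0.0743)
member 8 (4-5): L=3.9343, (cx,cy)=(0.4384,0.8988)
solve A·x = −loads:
  F[0-1] = -1295.1841 N (compression)
  F[0-2] = +1275.7602 N (tension)
  F[1-2] = +1172.2243 N (tension)
  F[1-3] = -1151.1794 N (compression)
  F[2-3] = +1501.5042 N (tension)
  F[2-4] = +640.0482 N (tension)
  F[3-4] = -1442.4451 N (compression)
  F[3-5] = -0.0000 N (compression)
  F[4-5] = +0.0000 N (tension)
  Rx@0 = -686.8300 N
  Ry@0 = +1153.5437 N
  Ry@4 = +1292.6663 N

-1442.445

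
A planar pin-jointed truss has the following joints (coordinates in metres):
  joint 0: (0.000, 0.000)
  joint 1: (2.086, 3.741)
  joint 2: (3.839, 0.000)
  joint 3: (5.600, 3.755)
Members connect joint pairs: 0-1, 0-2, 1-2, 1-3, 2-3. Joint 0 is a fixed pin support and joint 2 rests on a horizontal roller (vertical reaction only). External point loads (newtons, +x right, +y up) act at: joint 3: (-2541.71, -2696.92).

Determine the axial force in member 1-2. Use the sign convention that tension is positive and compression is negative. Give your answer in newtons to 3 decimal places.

1373.679

N=4 nodes, M=5 members, R=3 reactions → 2N=8, M+R=8
member 0 (0-1): L=4.2833, (cx,cy)=(0.4870,0.8734)
member 1 (0-2): L=3.8390, (cx,cy)=(1.0000,0.0000)
member 2 (1-2): L=4.1314, (cx,cy)=(0.4243,-0.9055)
member 3 (1-3): L=3.5140, (cx,cy)=(1.0000,0.0040)
member 4 (2-3): L=4.1474, (cx,cy)=(0.4246,0.9054)
solve A·x = −loads:
  F[0-1] = -1430.0298 N (compression)
  F[0-2] = -1845.2711 N (compression)
  F[1-2] = +1373.6792 N (tension)
  F[1-3] = -1279.3232 N (compression)
  F[2-3] = -2973.1394 N (compression)
  Rx@0 = +2541.7100 N
  Ry@0 = +1248.9828 N
  Ry@2 = +1447.9372 N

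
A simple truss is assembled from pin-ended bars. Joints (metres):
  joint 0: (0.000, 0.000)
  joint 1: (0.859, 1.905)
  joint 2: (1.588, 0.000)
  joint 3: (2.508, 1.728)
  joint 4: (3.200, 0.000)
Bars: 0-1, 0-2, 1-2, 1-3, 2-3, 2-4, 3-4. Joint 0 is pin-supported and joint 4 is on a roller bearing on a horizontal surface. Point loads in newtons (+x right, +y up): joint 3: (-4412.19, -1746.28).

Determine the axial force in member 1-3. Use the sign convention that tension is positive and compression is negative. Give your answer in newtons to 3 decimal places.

-2413.247

N=5 nodes, M=7 members, R=3 reactions → 2N=10, M+R=10
member 0 (0-1): L=2.0897, (cx,cy)=(0.4111,0.9116)
member 1 (0-2): L=1.5880, (cx,cy)=(1.0000,0.0000)
member 2 (1-2): L=2.0397, (cx,cy)=(0.3574,-0.9340)
member 3 (1-3): L=1.6585, (cx,cy)=(0.9943,-0.1067)
member 4 (2-3): L=1.9576, (cx,cy)=(0.4700,0.8827)
member 5 (2-4): L=1.6120, (cx,cy)=(1.0000,0.0000)
member 6 (3-4): L=1.8614, (cx,cy)=(0.3718,-0.9283)
solve A·x = −loads:
  F[0-1] = -3027.8542 N (compression)
  F[0-2] = -3167.5573 N (compression)
  F[1-2] = +3231.1861 N (tension)
  F[1-3] = -2413.2469 N (compression)
  F[2-3] = -3418.8239 N (compression)
  F[2-4] = -406.0437 N (compression)
  F[3-4] = +1092.2165 N (tension)
  Rx@0 = +4412.1900 N
  Ry@0 = +2760.2156 N
  Ry@4 = -1013.9356 N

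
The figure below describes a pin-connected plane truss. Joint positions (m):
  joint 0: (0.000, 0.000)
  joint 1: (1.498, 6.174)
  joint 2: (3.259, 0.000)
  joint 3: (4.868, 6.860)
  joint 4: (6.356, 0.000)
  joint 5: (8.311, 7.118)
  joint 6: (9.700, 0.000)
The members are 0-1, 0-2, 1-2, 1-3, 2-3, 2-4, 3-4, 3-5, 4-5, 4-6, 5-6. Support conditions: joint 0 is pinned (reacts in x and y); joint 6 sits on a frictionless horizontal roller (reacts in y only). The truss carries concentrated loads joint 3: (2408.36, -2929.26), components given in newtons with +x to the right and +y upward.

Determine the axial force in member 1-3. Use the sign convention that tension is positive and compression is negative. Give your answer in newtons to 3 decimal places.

N=7 nodes, M=11 members, R=3 reactions → 2N=14, M+R=14
member 0 (0-1): L=6.3531, (cx,cy)=(0.2358,0.9718)
member 1 (0-2): L=3.2590, (cx,cy)=(1.0000,0.0000)
member 2 (1-2): L=6.4202, (cx,cy)=(0.2743,-0.9616)
member 3 (1-3): L=3.4391, (cx,cy)=(0.9799,0.1995)
member 4 (2-3): L=7.0462, (cx,cy)=(0.2284,0.9736)
member 5 (2-4): L=3.0970, (cx,cy)=(1.0000,0.0000)
member 6 (3-4): L=7.0195, (cx,cy)=(0.2120,-0.9773)
member 7 (3-5): L=3.4527, (cx,cy)=(0.9972,0.0747)
member 8 (4-5): L=7.3816, (cx,cy)=(0.2648,0.9643)
member 9 (4-6): L=3.3440, (cx,cy)=(1.0000,0.0000)
member 10 (5-6): L=7.2523, (cx,cy)=(0.1915,-0.9815)
solve A·x = −loads:
  F[0-1] = +251.1181 N (tension)
  F[0-2] = +2349.1490 N (tension)
  F[1-2] = -227.9988 N (compression)
  F[1-3] = +124.2454 N (tension)
  F[2-3] = +225.2046 N (tension)
  F[2-4] = +2235.1858 N (tension)
  F[3-4] = -3363.8035 N (compression)
  F[3-5] = -1526.3938 N (compression)
  F[4-5] = +3409.0958 N (tension)
  F[4-6] = +619.2344 N (tension)
  F[5-6] = -3233.1516 N (compression)
  Rx@0 = -2408.3600 N
  Ry@0 = -244.0377 N
  Ry@6 = +3173.2977 N

124.245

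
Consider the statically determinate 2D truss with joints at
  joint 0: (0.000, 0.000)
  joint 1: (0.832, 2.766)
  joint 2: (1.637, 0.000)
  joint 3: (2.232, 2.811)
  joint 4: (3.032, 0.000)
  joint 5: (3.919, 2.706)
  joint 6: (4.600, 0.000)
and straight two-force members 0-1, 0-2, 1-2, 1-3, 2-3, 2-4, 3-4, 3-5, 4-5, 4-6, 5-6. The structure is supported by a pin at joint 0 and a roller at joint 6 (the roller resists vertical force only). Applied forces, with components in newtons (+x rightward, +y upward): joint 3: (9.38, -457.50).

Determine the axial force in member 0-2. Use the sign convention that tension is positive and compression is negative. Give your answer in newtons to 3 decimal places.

78.497

N=7 nodes, M=11 members, R=3 reactions → 2N=14, M+R=14
member 0 (0-1): L=2.8884, (cx,cy)=(0.2880,0.9576)
member 1 (0-2): L=1.6370, (cx,cy)=(1.0000,0.0000)
member 2 (1-2): L=2.8808, (cx,cy)=(0.2794,-0.9602)
member 3 (1-3): L=1.4007, (cx,cy)=(0.9995,0.0321)
member 4 (2-3): L=2.8733, (cx,cy)=(0.2071,0.9783)
member 5 (2-4): L=1.3950, (cx,cy)=(1.0000,0.0000)
member 6 (3-4): L=2.9226, (cx,cy)=(0.2737,-0.9618)
member 7 (3-5): L=1.6903, (cx,cy)=(0.9981,-0.0621)
member 8 (4-5): L=2.8477, (cx,cy)=(0.3115,0.9503)
member 9 (4-6): L=1.5680, (cx,cy)=(1.0000,0.0000)
member 10 (5-6): L=2.7904, (cx,cy)=(0.2441,-0.9698)
solve A·x = −loads:
  F[0-1] = -239.9510 N (compression)
  F[0-2] = +78.4971 N (tension)
  F[1-2] = +234.8043 N (tension)
  F[1-3] = -134.8004 N (compression)
  F[2-3] = -230.4456 N (compression)
  F[2-4] = +191.8315 N (tension)
  F[3-4] = -228.3933 N (compression)
  F[3-5] = -129.5644 N (compression)
  F[4-5] = +231.1707 N (tension)
  F[4-6] = +57.3084 N (tension)
  F[5-6] = -234.8195 N (compression)
  Rx@0 = -9.3800 N
  Ry@0 = +229.7810 N
  Ry@6 = +227.7190 N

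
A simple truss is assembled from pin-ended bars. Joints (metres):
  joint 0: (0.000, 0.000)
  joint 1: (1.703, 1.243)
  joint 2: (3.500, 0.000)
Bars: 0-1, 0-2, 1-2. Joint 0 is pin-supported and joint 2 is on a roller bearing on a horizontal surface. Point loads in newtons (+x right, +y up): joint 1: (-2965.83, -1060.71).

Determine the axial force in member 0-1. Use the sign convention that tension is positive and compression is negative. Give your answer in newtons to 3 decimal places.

-2710.347

N=3 nodes, M=3 members, R=3 reactions → 2N=6, M+R=6
member 0 (0-1): L=2.1084, (cx,cy)=(0.8077,0.5896)
member 1 (0-2): L=3.5000, (cx,cy)=(1.0000,0.0000)
member 2 (1-2): L=2.1850, (cx,cy)=(0.8224,-0.5689)
solve A·x = −loads:
  F[0-1] = -2710.3465 N (compression)
  F[0-2] = -776.6020 N (compression)
  F[1-2] = +944.2857 N (tension)
  Rx@0 = +2965.8300 N
  Ry@0 = +1597.8922 N
  Ry@2 = -537.1822 N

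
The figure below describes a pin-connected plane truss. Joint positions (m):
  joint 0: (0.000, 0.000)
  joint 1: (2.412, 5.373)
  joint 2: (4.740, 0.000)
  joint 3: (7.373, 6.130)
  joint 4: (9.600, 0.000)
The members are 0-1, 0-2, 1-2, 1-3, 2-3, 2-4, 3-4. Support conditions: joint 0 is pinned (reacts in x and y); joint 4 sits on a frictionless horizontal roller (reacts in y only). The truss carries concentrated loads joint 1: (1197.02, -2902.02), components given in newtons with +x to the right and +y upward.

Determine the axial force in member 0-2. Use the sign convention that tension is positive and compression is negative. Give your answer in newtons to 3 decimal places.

1871.702

N=5 nodes, M=7 members, R=3 reactions → 2N=10, M+R=10
member 0 (0-1): L=5.8896, (cx,cy)=(0.4095,0.9123)
member 1 (0-2): L=4.7400, (cx,cy)=(1.0000,0.0000)
member 2 (1-2): L=5.8557, (cx,cy)=(0.3976,-0.9176)
member 3 (1-3): L=5.0184, (cx,cy)=(0.9886,0.1508)
member 4 (2-3): L=6.6716, (cx,cy)=(0.3947,0.9188)
member 5 (2-4): L=4.8600, (cx,cy)=(1.0000,0.0000)
member 6 (3-4): L=6.5220, (cx,cy)=(0.3415,-0.9399)
solve A·x = −loads:
  F[0-1] = -1647.4210 N (compression)
  F[0-2] = +1871.7023 N (tension)
  F[1-2] = -1722.1697 N (compression)
  F[1-3] = -1200.7688 N (compression)
  F[2-3] = +1719.8220 N (tension)
  F[2-4] = +508.2827 N (tension)
  F[3-4] = -1488.5574 N (compression)
  Rx@0 = -1197.0200 N
  Ry@0 = +1502.9303 N
  Ry@4 = +1399.0897 N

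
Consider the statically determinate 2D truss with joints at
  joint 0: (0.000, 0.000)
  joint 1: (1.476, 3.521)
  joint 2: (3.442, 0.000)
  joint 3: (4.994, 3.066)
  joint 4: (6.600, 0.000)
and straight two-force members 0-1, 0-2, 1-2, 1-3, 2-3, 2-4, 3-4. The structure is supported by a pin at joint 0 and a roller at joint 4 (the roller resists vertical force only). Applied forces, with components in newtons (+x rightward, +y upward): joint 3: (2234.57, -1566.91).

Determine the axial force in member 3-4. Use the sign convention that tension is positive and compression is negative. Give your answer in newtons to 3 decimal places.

N=5 nodes, M=7 members, R=3 reactions → 2N=10, M+R=10
member 0 (0-1): L=3.8179, (cx,cy)=(0.3866,0.9222)
member 1 (0-2): L=3.4420, (cx,cy)=(1.0000,0.0000)
member 2 (1-2): L=4.0327, (cx,cy)=(0.4875,-0.8731)
member 3 (1-3): L=3.5473, (cx,cy)=(0.9917,-0.1283)
member 4 (2-3): L=3.4364, (cx,cy)=(0.4516,0.8922)
member 5 (2-4): L=3.1580, (cx,cy)=(1.0000,0.0000)
member 6 (3-4): L=3.4612, (cx,cy)=(0.4640,-0.8858)
solve A·x = −loads:
  F[0-1] = +712.1508 N (tension)
  F[0-2] = +1959.2493 N (tension)
  F[1-2] = -854.7332 N (compression)
  F[1-3] = +697.7804 N (tension)
  F[2-3] = +836.4446 N (tension)
  F[2-4] = +1164.7889 N (tension)
  F[3-4] = -2510.2831 N (compression)
  Rx@0 = -2234.5700 N
  Ry@0 = -656.7779 N
  Ry@4 = +2223.6879 N

-2510.283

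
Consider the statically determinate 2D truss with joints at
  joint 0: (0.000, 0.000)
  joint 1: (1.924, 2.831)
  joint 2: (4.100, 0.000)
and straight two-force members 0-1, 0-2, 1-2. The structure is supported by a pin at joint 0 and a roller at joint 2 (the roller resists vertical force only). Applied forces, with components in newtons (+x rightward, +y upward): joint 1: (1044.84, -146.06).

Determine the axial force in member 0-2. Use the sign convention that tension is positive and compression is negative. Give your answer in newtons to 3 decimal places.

N=3 nodes, M=3 members, R=3 reactions → 2N=6, M+R=6
member 0 (0-1): L=3.4229, (cx,cy)=(0.5621,0.8271)
member 1 (0-2): L=4.1000, (cx,cy)=(1.0000,0.0000)
member 2 (1-2): L=3.5706, (cx,cy)=(0.6094,-0.7929)
solve A·x = −loads:
  F[0-1] = +778.5654 N (tension)
  F[0-2] = +607.2128 N (tension)
  F[1-2] = -996.3898 N (compression)
  Rx@0 = -1044.8400 N
  Ry@0 = -643.9306 N
  Ry@2 = +789.9906 N

607.213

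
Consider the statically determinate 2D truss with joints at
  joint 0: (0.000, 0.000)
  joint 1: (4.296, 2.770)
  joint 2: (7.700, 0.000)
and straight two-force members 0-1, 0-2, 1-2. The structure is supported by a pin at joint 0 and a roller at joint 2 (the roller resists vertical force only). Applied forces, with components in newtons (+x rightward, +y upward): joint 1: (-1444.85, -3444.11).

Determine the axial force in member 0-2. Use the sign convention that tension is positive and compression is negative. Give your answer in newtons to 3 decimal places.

N=3 nodes, M=3 members, R=3 reactions → 2N=6, M+R=6
member 0 (0-1): L=5.1116, (cx,cy)=(0.8404,0.5419)
member 1 (0-2): L=7.7000, (cx,cy)=(1.0000,0.0000)
member 2 (1-2): L=4.3886, (cx,cy)=(0.7756,-0.6312)
solve A·x = −loads:
  F[0-1] = -3768.8142 N (compression)
  F[0-2] = +1722.6136 N (tension)
  F[1-2] = -2220.8937 N (compression)
  Rx@0 = +1444.8500 N
  Ry@0 = +2042.3357 N
  Ry@2 = +1401.7743 N

1722.614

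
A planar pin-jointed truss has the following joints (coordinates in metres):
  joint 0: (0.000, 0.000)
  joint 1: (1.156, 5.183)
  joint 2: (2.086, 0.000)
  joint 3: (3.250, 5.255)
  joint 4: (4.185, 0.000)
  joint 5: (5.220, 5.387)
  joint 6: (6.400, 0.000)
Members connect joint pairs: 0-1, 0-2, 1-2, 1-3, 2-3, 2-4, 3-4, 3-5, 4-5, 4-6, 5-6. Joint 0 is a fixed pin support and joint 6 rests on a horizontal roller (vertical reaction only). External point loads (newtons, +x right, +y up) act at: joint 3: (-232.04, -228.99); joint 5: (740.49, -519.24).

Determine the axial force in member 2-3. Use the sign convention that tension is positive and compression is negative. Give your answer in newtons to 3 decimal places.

226.594

N=7 nodes, M=11 members, R=3 reactions → 2N=14, M+R=14
member 0 (0-1): L=5.3104, (cx,cy)=(0.2177,0.9760)
member 1 (0-2): L=2.0860, (cx,cy)=(1.0000,0.0000)
member 2 (1-2): L=5.2658, (cx,cy)=(0.1766,-0.9843)
member 3 (1-3): L=2.0952, (cx,cy)=(0.9994,0.0344)
member 4 (2-3): L=5.3824, (cx,cy)=(0.2163,0.9763)
member 5 (2-4): L=2.0990, (cx,cy)=(1.0000,0.0000)
member 6 (3-4): L=5.3375, (cx,cy)=(0.1752,-0.9845)
member 7 (3-5): L=1.9744, (cx,cy)=(0.9978,0.0669)
member 8 (4-5): L=5.4855, (cx,cy)=(0.1887,0.9820)
member 9 (4-6): L=2.2150, (cx,cy)=(1.0000,0.0000)
member 10 (5-6): L=5.5147, (cx,cy)=(0.2140,-0.9768)
solve A·x = −loads:
  F[0-1] = +229.8285 N (tension)
  F[0-2] = +458.4191 N (tension)
  F[1-2] = -224.7648 N (compression)
  F[1-3] = +89.7802 N (tension)
  F[2-3] = +226.5939 N (tension)
  F[2-4] = +369.7193 N (tension)
  F[3-4] = -430.0653 N (compression)
  F[3-5] = +447.1075 N (tension)
  F[4-5] = +431.1595 N (tension)
  F[4-6] = +213.0323 N (tension)
  F[5-6] = -995.6054 N (compression)
  Rx@0 = -508.4500 N
  Ry@0 = -224.3168 N
  Ry@6 = +972.5468 N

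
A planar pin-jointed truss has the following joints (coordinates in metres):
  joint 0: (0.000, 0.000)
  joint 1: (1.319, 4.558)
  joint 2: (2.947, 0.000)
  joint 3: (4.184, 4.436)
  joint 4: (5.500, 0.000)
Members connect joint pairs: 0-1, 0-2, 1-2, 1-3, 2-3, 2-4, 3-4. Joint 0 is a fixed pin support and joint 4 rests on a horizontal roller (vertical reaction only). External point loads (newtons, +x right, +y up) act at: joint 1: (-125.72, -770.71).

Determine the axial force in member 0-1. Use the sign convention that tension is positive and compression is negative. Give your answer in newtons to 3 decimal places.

-718.380

N=5 nodes, M=7 members, R=3 reactions → 2N=10, M+R=10
member 0 (0-1): L=4.7450, (cx,cy)=(0.2780,0.9606)
member 1 (0-2): L=2.9470, (cx,cy)=(1.0000,0.0000)
member 2 (1-2): L=4.8400, (cx,cy)=(0.3364,-0.9417)
member 3 (1-3): L=2.8676, (cx,cy)=(0.9991,-0.0425)
member 4 (2-3): L=4.6052, (cx,cy)=(0.2686,0.9632)
member 5 (2-4): L=2.5530, (cx,cy)=(1.0000,0.0000)
member 6 (3-4): L=4.6271, (cx,cy)=(0.2844,-0.9587)
solve A·x = −loads:
  F[0-1] = -718.3801 N (compression)
  F[0-2] = +73.9726 N (tension)
  F[1-2] = -83.5583 N (compression)
  F[1-3] = -45.9083 N (compression)
  F[2-3] = +81.6917 N (tension)
  F[2-4] = +23.9238 N (tension)
  F[3-4] = -84.1165 N (compression)
  Rx@0 = +125.7200 N
  Ry@0 = +690.0673 N
  Ry@4 = +80.6427 N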